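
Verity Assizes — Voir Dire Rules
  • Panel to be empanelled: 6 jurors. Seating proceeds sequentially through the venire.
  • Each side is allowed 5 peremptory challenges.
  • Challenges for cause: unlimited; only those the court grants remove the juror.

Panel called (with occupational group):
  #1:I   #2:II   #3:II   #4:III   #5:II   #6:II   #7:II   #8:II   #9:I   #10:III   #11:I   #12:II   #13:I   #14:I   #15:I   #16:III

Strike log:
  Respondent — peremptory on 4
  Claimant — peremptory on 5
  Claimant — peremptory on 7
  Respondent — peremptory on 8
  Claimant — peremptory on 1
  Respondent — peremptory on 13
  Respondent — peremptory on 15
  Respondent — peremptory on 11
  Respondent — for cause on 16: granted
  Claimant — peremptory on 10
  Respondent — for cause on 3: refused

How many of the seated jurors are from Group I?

Removed: #1, #4, #5, #7, #8, #10, #11, #13, #15, #16.
Seated jurors 1–6: #2, #3, #6, #9, #12, #14.
Of those, in Group I: #9, #14 → 2.

2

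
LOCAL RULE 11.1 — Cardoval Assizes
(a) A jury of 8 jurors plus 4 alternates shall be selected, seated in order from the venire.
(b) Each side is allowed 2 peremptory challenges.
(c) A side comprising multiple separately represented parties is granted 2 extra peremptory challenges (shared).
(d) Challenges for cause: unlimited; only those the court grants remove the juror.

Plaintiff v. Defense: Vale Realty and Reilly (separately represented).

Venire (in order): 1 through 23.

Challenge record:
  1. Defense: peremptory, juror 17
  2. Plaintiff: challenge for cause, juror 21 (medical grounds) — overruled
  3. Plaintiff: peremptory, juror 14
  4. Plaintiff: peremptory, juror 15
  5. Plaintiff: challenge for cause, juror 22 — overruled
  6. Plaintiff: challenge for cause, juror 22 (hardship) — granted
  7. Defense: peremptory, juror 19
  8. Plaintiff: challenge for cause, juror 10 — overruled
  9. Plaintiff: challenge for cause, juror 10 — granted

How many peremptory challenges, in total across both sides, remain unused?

2

Plaintiff allotment: 2. Defense allotment: 2 base + 2 multi-party = 4.
Plaintiff peremptories used: #14, #15 — 2 (for-cause on #21, #22, #22, #10, #10 don't count).
Defense peremptories used: #17, #19 — 2.
Remaining: (2 − 2) + (4 − 2) = 2.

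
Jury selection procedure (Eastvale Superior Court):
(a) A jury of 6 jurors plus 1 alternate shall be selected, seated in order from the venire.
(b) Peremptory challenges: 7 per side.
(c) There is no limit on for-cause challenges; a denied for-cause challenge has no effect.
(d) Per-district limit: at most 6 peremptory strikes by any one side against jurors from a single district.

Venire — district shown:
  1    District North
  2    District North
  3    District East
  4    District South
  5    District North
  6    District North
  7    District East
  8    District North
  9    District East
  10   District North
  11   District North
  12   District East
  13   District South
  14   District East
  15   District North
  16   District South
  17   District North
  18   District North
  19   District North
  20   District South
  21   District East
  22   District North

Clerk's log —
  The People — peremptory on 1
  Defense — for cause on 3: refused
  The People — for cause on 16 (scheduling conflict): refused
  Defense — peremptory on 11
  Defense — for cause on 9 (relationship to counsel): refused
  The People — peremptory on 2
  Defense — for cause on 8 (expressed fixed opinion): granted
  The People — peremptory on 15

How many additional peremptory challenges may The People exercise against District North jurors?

The People peremptories so far: #1, #2, #15 — 3 of 7 used, 4 left overall.
Against District North: #1, #2, #15 — 3 used; per-district cap 6 leaves 3.
Binding limit: min(4, 3) = 3.

3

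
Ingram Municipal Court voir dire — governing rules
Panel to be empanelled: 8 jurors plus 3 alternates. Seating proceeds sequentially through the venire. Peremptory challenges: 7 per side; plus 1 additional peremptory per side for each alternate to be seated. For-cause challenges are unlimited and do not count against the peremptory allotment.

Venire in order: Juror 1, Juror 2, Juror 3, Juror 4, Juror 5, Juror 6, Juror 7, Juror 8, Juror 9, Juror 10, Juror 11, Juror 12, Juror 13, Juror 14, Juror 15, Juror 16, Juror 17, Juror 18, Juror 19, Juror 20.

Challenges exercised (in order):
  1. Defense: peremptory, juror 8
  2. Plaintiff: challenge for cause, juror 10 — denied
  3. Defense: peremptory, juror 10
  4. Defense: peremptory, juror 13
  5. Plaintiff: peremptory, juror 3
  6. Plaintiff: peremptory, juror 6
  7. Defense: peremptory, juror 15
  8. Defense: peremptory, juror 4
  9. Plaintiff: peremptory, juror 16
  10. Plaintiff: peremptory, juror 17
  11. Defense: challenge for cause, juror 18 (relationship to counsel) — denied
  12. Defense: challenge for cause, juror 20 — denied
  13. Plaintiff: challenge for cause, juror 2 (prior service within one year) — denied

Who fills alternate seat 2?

19

Removed: #3, #4, #6, #8, #10, #13, #15, #16, #17. (#2, #18, #20 stay — for-cause denied.)
Seating in order: seats 1–8 → #1, #2, #5, #7, #9, #11, #12, #14; alternates → #18, #19, #20.
So alternate 2 is #19.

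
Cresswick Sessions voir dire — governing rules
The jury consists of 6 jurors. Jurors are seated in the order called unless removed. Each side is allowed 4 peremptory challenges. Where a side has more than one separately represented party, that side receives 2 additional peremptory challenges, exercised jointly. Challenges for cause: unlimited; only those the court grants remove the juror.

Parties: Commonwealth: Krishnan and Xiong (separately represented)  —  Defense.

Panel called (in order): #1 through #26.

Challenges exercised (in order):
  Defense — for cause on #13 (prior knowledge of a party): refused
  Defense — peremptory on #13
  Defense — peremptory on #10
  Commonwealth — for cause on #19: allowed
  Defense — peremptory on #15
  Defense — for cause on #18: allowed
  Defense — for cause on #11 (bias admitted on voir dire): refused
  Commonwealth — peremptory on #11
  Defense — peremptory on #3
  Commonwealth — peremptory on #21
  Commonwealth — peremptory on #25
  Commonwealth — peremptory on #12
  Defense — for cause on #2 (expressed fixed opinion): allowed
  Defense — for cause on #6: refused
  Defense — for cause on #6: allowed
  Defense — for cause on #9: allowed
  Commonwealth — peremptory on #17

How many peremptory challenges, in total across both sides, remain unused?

1

Commonwealth allotment: 4 base + 2 multi-party = 6. Defense allotment: 4.
Commonwealth peremptories used: #11, #21, #25, #12, #17 — 5 (the for-cause on #19 doesn't count).
Defense peremptories used: #13, #10, #15, #3 — 4 (for-cause on #13, #18, #11, #2, #6, #6, #9 don't count).
Remaining: (6 − 5) + (4 − 4) = 1.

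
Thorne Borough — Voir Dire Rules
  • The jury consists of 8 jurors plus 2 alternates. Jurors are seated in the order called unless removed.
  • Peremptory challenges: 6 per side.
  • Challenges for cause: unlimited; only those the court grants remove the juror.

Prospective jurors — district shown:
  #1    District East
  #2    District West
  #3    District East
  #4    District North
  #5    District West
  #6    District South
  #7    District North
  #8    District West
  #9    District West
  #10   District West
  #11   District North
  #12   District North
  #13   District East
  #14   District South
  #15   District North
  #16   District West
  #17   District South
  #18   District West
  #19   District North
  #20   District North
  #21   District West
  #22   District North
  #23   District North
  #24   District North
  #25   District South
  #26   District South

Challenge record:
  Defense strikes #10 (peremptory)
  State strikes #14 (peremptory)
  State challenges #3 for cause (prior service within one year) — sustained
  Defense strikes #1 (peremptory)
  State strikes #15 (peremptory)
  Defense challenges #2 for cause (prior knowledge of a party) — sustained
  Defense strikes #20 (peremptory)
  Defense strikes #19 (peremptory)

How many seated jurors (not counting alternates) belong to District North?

Removed: #1, #2, #3, #10, #14, #15, #19, #20.
Seated jurors 1–8: #4, #5, #6, #7, #8, #9, #11, #12 (alternates #13, #16 not counted).
Of those, in District North: #4, #7, #11, #12 → 4.

4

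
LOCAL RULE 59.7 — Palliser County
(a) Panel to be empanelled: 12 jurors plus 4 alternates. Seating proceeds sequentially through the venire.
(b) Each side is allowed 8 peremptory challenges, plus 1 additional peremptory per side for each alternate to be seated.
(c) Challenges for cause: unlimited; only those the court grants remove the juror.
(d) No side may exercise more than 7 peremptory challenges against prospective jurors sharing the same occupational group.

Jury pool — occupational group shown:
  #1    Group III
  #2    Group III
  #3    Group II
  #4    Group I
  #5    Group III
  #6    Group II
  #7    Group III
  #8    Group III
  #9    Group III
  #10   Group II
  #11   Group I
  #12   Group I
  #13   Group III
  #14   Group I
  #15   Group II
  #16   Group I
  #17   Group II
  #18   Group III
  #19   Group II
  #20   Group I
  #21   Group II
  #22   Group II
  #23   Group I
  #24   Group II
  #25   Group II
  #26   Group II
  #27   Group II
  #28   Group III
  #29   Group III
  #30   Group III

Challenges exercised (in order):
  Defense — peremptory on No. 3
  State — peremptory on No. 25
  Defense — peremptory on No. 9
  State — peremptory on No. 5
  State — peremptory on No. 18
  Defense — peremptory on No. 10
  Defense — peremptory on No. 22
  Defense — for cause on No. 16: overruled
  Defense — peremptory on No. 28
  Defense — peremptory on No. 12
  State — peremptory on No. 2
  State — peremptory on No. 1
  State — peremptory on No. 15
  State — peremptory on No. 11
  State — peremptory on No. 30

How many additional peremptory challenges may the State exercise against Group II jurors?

4

State peremptories so far: #25, #5, #18, #2, #1, #15, #11, #30 — 8 of 12 used, 4 left overall.
Against Group II: #25, #15 — 2 used; per-group cap 7 leaves 5.
Binding limit: min(4, 5) = 4.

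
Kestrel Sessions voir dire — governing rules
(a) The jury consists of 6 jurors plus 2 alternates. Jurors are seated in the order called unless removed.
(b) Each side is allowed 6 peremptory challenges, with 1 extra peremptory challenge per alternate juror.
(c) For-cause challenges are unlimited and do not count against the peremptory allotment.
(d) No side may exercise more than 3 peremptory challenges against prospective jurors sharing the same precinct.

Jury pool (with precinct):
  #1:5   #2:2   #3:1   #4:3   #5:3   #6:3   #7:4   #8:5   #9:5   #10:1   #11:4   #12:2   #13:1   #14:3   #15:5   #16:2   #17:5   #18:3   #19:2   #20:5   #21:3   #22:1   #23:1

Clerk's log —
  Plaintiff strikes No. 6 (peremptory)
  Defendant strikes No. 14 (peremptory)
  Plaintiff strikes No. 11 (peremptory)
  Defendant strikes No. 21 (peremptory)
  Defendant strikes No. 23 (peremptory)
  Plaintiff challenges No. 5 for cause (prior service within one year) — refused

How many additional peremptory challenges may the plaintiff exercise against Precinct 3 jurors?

Plaintiff peremptories so far: #6, #11 — 2 of 8 used, 6 left overall.
Against Precinct 3: #6 — 1 used; per-precinct cap 3 leaves 2.
Binding limit: min(6, 2) = 2.

2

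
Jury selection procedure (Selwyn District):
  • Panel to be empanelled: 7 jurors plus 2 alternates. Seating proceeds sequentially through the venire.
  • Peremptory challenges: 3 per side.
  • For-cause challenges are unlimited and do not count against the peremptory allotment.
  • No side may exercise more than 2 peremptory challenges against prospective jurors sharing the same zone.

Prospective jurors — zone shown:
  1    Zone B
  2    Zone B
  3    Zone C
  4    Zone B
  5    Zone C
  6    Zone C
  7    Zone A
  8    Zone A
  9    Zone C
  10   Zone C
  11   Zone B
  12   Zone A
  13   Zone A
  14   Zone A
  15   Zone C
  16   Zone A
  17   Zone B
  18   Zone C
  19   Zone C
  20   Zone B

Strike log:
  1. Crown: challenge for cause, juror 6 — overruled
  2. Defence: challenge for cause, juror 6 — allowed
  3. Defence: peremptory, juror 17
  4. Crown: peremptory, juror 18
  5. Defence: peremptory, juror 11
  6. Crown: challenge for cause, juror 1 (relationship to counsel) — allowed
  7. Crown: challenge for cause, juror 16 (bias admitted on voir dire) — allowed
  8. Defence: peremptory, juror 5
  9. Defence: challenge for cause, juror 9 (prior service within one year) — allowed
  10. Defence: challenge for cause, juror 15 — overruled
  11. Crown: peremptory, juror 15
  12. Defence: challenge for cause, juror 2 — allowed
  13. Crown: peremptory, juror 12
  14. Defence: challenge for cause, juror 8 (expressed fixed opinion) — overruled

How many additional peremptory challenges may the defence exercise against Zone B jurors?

0

Defence peremptories so far: #17, #11, #5 — 3 of 3 used, 0 left overall.
Against Zone B: #17, #11 — 2 used; per-zone cap 2 leaves 0.
Binding limit: min(0, 0) = 0.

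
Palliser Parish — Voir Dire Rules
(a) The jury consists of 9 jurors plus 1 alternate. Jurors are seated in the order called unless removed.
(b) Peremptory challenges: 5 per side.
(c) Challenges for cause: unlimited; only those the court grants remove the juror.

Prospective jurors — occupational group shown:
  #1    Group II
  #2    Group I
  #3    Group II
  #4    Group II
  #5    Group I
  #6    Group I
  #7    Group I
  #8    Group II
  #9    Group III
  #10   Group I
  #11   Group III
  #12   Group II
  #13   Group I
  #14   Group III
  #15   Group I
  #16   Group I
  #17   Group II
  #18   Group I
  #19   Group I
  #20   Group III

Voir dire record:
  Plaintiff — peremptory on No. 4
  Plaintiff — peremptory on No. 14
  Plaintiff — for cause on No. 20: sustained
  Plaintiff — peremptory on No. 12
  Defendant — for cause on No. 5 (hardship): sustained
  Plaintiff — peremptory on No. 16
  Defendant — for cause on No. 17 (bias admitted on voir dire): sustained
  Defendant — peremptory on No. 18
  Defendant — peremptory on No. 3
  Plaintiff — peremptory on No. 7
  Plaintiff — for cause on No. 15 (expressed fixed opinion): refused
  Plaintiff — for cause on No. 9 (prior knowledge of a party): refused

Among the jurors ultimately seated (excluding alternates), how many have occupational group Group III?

Removed: #3, #4, #5, #7, #12, #14, #16, #17, #18, #20.
Seated jurors 1–9: #1, #2, #6, #8, #9, #10, #11, #13, #15 (alternates #19 not counted).
Of those, in Group III: #9, #11 → 2.

2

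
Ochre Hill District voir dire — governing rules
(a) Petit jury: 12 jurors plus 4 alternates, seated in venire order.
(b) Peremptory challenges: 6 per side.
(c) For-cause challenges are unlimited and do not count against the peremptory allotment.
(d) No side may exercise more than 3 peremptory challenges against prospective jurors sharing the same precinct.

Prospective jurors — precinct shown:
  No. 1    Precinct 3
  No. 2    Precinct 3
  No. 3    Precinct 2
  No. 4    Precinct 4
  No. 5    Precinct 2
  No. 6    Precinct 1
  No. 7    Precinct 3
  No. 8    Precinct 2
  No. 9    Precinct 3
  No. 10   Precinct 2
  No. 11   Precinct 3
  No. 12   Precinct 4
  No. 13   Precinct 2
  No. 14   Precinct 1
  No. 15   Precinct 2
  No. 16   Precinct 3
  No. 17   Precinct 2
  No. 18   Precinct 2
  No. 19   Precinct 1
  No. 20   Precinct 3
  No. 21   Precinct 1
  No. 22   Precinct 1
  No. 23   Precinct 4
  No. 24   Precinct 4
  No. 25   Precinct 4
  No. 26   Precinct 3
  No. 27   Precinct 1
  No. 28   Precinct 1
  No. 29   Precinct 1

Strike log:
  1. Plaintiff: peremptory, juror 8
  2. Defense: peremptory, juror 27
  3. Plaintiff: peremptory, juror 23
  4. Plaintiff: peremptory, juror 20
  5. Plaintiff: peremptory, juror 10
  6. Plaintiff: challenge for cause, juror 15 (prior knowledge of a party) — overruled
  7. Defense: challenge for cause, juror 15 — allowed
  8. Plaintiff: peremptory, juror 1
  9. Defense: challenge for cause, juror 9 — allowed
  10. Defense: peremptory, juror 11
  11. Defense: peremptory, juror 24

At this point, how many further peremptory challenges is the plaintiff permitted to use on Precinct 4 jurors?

1

Plaintiff peremptories so far: #8, #23, #20, #10, #1 — 5 of 6 used, 1 left overall.
Against Precinct 4: #23 — 1 used; per-precinct cap 3 leaves 2.
Binding limit: min(1, 2) = 1.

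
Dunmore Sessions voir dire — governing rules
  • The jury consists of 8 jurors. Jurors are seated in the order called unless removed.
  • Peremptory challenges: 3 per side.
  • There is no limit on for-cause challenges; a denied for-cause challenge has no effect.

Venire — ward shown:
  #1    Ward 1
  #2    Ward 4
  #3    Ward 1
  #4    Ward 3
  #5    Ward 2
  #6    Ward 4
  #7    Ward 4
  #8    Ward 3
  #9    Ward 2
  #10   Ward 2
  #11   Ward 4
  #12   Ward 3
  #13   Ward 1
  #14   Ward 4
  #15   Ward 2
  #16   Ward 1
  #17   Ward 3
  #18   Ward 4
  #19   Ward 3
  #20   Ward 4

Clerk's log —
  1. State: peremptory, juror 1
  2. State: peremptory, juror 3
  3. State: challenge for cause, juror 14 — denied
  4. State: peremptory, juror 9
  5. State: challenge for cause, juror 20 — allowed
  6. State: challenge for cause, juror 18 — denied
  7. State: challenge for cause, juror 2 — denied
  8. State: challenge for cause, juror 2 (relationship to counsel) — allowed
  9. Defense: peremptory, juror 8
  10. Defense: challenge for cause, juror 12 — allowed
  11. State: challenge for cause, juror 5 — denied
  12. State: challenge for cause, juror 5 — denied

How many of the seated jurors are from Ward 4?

Removed: #1, #2, #3, #8, #9, #12, #20.
Seated jurors 1–8: #4, #5, #6, #7, #10, #11, #13, #14.
Of those, in Ward 4: #6, #7, #11, #14 → 4.

4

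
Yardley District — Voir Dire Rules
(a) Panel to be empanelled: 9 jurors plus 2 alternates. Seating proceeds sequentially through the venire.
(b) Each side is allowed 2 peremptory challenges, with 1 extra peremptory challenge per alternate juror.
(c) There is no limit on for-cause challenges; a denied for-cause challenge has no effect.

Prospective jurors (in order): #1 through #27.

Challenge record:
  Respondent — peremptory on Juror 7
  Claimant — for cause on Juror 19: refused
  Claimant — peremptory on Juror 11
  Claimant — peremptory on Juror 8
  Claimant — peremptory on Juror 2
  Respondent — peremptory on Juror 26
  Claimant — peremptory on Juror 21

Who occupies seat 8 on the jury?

12

Removed: #2, #7, #8, #11, #21, #26. (#19 stays — for-cause denied.)
Seating in order: seats 1–9 → #1, #3, #4, #5, #6, #9, #10, #12, #13; alternates → #14, #15.
So seat 8 is #12.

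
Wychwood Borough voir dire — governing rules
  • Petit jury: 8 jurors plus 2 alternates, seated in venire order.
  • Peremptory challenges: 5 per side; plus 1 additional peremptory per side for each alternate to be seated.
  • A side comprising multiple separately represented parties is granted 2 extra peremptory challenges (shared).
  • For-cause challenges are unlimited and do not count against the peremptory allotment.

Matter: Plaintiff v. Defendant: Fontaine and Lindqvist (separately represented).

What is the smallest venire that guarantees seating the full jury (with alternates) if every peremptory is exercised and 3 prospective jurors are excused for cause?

29

Seats to fill: 8 + 2 alternates = 10.
Peremptories — Plaintiff: 5 + 1×2 = 7; Defendant: 5 + 1×2 + 2 = 9; total 16.
For-cause removals: 3.
Minimum venire: 10 + 16 + 3 = 29.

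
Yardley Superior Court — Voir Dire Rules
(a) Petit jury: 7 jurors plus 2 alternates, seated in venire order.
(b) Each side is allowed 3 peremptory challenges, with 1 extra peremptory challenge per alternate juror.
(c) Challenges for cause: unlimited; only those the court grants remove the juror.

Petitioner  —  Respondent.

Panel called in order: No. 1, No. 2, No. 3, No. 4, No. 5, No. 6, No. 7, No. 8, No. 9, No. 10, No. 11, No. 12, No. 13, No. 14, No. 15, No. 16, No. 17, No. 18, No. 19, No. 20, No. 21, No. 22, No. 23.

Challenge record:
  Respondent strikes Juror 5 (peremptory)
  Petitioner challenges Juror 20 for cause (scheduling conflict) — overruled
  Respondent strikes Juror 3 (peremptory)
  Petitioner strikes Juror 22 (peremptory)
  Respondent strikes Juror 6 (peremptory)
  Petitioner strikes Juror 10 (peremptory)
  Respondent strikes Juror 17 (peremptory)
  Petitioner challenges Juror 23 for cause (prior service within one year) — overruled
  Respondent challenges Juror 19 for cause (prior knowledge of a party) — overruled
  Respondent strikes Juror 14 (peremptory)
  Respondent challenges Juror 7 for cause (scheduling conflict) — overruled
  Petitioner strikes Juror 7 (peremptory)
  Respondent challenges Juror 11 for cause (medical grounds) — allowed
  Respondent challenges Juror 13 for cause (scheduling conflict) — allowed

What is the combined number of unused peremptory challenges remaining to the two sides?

2

Petitioner allotment: 3 base + 1 × 2 alternates = 5. Respondent allotment: 3 base + 1 × 2 alternates = 5.
Petitioner peremptories used: #22, #10, #7 — 3 (for-cause on #20, #23 don't count).
Respondent peremptories used: #5, #3, #6, #17, #14 — 5 (for-cause on #19, #7, #11, #13 don't count).
Remaining: (5 − 3) + (5 − 5) = 2.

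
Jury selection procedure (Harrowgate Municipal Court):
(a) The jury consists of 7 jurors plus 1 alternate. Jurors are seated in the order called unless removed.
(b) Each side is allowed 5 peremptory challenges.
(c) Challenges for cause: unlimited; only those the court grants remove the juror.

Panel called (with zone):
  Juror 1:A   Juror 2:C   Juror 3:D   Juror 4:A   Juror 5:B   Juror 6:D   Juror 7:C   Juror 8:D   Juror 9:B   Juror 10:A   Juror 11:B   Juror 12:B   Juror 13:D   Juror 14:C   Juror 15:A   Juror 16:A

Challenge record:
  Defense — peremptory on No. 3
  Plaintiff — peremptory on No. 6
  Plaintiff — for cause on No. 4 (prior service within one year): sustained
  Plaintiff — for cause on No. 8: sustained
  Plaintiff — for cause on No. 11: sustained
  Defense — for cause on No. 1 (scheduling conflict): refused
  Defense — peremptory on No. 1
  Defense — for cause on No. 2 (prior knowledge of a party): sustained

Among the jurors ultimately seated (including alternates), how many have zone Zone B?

Removed: #1, #2, #3, #4, #6, #8, #11.
Seated (8 incl. alternates): #5, #7, #9, #10, #12, #13, #14, #15.
Of those, in Zone B: #5, #9, #12 → 3.

3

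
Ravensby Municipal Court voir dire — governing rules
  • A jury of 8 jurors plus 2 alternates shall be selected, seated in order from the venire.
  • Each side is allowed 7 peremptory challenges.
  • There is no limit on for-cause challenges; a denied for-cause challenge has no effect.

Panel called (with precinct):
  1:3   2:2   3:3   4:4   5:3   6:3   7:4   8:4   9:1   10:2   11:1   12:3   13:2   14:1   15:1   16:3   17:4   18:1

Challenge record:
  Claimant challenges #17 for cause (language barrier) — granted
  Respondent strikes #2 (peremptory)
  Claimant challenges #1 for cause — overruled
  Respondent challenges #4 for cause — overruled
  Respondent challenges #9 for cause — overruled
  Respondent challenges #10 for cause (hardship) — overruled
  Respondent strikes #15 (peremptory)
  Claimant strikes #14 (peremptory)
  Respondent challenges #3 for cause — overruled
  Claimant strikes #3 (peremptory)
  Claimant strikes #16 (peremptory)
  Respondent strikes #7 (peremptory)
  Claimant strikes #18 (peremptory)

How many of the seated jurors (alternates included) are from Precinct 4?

2

Removed: #2, #3, #7, #14, #15, #16, #17, #18.
Seated (10 incl. alternates): #1, #4, #5, #6, #8, #9, #10, #11, #12, #13.
Of those, in Precinct 4: #4, #8 → 2.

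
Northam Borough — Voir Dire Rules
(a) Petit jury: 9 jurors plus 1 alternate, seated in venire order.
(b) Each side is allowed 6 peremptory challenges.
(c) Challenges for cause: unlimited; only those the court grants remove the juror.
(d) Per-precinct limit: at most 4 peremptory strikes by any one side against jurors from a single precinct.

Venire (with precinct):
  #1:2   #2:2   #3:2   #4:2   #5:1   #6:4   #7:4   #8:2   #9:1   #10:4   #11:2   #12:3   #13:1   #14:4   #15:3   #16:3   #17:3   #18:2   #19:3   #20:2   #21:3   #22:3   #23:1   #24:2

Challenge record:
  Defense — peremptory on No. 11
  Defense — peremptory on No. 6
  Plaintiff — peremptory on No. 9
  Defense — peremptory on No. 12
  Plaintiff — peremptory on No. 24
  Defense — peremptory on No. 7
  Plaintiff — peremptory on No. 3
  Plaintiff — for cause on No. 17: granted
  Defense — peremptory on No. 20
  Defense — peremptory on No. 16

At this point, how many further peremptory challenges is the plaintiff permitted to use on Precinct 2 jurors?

Plaintiff peremptories so far: #9, #24, #3 — 3 of 6 used, 3 left overall.
Against Precinct 2: #24, #3 — 2 used; per-precinct cap 4 leaves 2.
Binding limit: min(3, 2) = 2.

2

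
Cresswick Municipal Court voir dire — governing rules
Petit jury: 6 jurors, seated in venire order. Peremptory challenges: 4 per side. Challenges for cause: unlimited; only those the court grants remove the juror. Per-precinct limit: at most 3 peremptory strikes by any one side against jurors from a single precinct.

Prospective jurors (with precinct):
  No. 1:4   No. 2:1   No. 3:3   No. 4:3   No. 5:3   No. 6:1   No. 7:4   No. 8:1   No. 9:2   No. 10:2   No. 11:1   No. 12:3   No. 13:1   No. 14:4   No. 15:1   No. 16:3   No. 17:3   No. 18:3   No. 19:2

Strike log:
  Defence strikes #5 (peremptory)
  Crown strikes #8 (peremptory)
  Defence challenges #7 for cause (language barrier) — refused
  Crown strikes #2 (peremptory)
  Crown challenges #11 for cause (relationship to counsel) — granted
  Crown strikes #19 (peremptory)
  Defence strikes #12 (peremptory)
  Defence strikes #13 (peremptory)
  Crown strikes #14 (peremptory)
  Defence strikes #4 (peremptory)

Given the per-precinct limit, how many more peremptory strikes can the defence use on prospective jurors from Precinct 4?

0

Defence peremptories so far: #5, #12, #13, #4 — 4 of 4 used, 0 left overall.
Against Precinct 4: none yet — per-precinct cap 3 leaves 3.
Binding limit: min(0, 3) = 0.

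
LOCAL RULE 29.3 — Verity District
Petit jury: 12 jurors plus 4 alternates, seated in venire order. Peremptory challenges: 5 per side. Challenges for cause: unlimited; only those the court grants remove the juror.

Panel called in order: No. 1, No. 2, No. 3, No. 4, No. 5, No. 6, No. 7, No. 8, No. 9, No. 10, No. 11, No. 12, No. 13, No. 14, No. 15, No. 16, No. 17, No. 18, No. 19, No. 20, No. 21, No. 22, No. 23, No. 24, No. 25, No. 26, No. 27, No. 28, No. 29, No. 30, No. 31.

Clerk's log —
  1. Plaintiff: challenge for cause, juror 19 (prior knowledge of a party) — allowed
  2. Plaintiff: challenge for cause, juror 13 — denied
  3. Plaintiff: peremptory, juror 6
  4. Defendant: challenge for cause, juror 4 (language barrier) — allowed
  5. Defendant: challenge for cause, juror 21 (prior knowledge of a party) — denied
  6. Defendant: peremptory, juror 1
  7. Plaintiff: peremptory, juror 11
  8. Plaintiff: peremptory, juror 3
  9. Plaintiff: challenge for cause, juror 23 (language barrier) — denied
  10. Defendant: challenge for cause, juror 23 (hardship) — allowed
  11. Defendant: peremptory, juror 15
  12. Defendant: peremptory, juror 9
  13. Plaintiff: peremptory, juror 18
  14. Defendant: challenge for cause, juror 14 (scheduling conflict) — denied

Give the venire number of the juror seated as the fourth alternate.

26

Removed: #1, #3, #4, #6, #9, #11, #15, #18, #19, #23. (#13, #14, #21 stay — for-cause denied.)
Seating in order: seats 1–12 → #2, #5, #7, #8, #10, #12, #13, #14, #16, #17, #20, #21; alternates → #22, #24, #25, #26.
So alternate 4 is #26.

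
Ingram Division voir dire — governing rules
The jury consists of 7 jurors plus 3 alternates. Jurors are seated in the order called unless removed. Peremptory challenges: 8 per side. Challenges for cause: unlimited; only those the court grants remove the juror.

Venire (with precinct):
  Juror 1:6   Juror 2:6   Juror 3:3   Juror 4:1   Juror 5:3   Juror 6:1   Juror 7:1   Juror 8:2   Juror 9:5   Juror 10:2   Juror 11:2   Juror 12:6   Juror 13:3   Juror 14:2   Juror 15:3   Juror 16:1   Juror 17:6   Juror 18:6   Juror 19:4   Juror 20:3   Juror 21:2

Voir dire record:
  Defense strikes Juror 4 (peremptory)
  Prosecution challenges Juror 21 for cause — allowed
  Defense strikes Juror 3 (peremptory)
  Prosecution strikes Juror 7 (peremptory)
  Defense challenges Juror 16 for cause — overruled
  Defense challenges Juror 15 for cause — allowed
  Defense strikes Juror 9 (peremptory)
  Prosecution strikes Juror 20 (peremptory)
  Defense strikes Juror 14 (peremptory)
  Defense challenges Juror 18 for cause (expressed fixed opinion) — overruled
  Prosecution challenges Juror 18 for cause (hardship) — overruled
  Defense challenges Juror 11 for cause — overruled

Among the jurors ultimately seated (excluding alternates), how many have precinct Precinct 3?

1

Removed: #3, #4, #7, #9, #14, #15, #20, #21.
Seated jurors 1–7: #1, #2, #5, #6, #8, #10, #11 (alternates #12, #13, #16 not counted).
Of those, in Precinct 3: #5 → 1.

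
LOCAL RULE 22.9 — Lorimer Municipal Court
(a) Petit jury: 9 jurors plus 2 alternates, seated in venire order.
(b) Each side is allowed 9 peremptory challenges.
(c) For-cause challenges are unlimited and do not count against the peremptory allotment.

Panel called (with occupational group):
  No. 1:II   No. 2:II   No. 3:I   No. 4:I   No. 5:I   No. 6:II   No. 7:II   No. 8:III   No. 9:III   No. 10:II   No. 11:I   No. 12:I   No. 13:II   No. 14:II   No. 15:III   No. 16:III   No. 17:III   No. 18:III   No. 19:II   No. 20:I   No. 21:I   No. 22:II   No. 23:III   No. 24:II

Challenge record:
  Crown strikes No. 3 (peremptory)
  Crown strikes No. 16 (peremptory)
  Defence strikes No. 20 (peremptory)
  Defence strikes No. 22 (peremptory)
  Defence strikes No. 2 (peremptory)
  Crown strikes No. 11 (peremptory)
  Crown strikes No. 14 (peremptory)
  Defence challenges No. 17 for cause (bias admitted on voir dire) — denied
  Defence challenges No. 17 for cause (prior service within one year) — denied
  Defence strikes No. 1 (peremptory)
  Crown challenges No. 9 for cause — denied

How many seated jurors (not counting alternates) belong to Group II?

Removed: #1, #2, #3, #11, #14, #16, #20, #22.
Seated jurors 1–9: #4, #5, #6, #7, #8, #9, #10, #12, #13 (alternates #15, #17 not counted).
Of those, in Group II: #6, #7, #10, #13 → 4.

4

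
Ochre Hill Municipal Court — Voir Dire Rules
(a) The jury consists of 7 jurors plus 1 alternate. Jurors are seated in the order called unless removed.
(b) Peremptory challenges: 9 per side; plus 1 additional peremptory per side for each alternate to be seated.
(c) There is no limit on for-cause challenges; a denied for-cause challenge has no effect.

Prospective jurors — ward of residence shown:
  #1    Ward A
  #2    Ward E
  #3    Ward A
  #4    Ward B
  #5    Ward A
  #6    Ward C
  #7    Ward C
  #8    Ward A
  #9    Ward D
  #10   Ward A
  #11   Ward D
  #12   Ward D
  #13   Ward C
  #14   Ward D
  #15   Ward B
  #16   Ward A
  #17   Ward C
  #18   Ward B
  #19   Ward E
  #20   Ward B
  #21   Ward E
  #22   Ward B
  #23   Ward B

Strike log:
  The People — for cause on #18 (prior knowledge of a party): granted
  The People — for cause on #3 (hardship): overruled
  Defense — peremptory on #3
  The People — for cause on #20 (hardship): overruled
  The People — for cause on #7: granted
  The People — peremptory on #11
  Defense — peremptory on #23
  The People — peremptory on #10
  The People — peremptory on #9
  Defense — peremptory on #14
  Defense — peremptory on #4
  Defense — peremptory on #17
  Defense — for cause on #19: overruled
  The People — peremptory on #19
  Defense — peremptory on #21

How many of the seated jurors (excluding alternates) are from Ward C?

Removed: #3, #4, #7, #9, #10, #11, #14, #17, #18, #19, #21, #23.
Seated jurors 1–7: #1, #2, #5, #6, #8, #12, #13 (alternates #15 not counted).
Of those, in Ward C: #6, #13 → 2.

2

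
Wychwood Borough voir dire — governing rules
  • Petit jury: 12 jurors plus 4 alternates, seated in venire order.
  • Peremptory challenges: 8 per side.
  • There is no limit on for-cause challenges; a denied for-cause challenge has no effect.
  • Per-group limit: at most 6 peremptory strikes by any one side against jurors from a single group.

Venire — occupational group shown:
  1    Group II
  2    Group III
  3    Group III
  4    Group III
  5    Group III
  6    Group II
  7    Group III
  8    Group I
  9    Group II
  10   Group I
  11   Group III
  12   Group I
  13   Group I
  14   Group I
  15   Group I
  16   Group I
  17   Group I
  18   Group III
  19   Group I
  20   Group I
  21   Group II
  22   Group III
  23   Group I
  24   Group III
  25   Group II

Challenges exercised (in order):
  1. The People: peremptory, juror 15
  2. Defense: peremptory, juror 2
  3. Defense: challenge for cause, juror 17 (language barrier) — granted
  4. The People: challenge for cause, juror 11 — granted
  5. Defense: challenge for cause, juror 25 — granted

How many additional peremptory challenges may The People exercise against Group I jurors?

The People peremptories so far: #15 — 1 of 8 used, 7 left overall.
Against Group I: #15 — 1 used; per-group cap 6 leaves 5.
Binding limit: min(7, 5) = 5.

5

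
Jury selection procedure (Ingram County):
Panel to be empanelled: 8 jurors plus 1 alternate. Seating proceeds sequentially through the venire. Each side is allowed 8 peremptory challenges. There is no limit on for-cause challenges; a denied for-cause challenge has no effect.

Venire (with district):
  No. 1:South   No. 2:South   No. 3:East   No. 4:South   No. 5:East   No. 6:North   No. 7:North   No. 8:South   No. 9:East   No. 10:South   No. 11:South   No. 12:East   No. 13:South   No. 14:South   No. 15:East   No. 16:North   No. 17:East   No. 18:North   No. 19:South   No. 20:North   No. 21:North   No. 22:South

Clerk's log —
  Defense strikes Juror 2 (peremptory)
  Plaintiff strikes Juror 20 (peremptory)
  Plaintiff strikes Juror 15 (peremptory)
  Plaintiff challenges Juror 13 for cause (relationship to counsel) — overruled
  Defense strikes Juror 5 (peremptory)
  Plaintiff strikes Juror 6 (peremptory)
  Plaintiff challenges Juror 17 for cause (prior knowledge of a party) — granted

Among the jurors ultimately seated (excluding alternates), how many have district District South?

Removed: #2, #5, #6, #15, #17, #20.
Seated jurors 1–8: #1, #3, #4, #7, #8, #9, #10, #11 (alternates #12 not counted).
Of those, in District South: #1, #4, #8, #10, #11 → 5.

5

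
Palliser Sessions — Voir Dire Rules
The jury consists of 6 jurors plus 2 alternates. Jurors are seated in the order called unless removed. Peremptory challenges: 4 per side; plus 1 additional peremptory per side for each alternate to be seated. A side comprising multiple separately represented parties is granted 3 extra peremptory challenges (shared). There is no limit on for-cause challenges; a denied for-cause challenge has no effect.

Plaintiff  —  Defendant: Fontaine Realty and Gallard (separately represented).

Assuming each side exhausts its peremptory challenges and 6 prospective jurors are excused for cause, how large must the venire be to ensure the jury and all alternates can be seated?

Seats to fill: 6 + 2 alternates = 8.
Peremptories — Plaintiff: 4 + 1×2 = 6; Defendant: 4 + 1×2 + 3 = 9; total 15.
For-cause removals: 6.
Minimum venire: 8 + 15 + 6 = 29.

29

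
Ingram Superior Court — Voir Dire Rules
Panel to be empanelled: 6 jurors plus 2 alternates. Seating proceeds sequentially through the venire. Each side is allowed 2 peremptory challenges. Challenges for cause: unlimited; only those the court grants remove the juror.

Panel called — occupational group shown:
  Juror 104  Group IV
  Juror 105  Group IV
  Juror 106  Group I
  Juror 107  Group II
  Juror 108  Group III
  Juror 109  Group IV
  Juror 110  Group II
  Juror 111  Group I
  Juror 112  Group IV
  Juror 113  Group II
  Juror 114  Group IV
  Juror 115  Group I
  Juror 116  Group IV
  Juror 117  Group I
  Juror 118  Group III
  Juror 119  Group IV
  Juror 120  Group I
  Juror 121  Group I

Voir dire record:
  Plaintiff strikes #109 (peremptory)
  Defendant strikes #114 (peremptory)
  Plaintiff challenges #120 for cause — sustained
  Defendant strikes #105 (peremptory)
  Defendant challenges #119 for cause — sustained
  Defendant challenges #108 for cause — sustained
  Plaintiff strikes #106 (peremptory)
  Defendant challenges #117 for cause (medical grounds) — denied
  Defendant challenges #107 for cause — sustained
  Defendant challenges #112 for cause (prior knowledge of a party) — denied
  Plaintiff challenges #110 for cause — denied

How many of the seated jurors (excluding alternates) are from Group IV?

2

Removed: #105, #106, #107, #108, #109, #114, #119, #120.
Seated jurors 1–6: #104, #110, #111, #112, #113, #115 (alternates #116, #117 not counted).
Of those, in Group IV: #104, #112 → 2.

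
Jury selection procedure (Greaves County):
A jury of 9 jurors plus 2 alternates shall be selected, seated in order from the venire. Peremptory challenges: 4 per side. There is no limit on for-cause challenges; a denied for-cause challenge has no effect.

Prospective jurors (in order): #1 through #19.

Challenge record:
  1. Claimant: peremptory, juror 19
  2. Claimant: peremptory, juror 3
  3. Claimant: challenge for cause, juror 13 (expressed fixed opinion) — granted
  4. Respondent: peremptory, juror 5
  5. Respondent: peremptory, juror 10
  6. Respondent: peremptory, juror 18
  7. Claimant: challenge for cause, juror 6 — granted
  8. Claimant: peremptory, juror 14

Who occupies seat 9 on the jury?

Removed: #3, #5, #6, #10, #13, #14, #18, #19.
Filling seats in venire order through position 9: #1, #2, #4, #7, #8, #9, #11, #12, #15.
So seat 9 is #15.

15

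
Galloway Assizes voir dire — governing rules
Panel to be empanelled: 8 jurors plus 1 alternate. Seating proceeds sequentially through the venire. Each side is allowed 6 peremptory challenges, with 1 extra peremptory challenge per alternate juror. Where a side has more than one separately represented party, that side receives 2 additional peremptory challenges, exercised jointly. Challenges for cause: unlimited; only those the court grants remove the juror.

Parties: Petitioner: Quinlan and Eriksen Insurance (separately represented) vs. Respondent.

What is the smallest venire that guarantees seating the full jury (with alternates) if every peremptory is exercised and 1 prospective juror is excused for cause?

Seats to fill: 8 + 1 alternates = 9.
Peremptories — Petitioner: 6 + 1×1 + 2 = 9; Respondent: 6 + 1×1 = 7; total 16.
For-cause removals: 1.
Minimum venire: 9 + 16 + 1 = 26.

26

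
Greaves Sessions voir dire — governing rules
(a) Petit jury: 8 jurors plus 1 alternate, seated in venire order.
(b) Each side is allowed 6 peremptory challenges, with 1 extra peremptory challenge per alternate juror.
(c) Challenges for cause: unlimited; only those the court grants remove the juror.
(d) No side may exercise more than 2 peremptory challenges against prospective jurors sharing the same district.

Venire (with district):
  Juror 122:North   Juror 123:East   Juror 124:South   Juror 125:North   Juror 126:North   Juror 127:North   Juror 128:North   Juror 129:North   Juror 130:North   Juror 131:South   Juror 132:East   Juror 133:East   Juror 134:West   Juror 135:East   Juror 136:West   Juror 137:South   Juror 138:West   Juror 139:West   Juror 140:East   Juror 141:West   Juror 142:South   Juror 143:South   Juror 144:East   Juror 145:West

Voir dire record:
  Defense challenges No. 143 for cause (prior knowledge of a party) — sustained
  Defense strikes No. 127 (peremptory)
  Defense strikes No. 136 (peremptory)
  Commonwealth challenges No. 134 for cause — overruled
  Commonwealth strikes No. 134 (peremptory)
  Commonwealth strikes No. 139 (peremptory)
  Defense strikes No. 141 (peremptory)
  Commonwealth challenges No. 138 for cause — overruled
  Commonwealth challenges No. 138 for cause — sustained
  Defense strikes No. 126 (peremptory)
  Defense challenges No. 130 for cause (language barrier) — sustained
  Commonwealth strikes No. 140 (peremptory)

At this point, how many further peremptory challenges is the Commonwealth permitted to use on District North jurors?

Commonwealth peremptories so far: #134, #139, #140 — 3 of 7 used, 4 left overall.
Against District North: none yet — per-district cap 2 leaves 2.
Binding limit: min(4, 2) = 2.

2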